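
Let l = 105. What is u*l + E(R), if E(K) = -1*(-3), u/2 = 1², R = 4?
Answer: 213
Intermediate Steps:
u = 2 (u = 2*1² = 2*1 = 2)
E(K) = 3
u*l + E(R) = 2*105 + 3 = 210 + 3 = 213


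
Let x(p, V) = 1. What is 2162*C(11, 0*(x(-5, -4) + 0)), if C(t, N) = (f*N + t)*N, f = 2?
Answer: 0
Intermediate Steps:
C(t, N) = N*(t + 2*N) (C(t, N) = (2*N + t)*N = (t + 2*N)*N = N*(t + 2*N))
2162*C(11, 0*(x(-5, -4) + 0)) = 2162*((0*(1 + 0))*(11 + 2*(0*(1 + 0)))) = 2162*((0*1)*(11 + 2*(0*1))) = 2162*(0*(11 + 2*0)) = 2162*(0*(11 + 0)) = 2162*(0*11) = 2162*0 = 0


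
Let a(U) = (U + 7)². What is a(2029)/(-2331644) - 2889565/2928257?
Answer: -4718982230983/1706913216127 ≈ -2.7646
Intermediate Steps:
a(U) = (7 + U)²
a(2029)/(-2331644) - 2889565/2928257 = (7 + 2029)²/(-2331644) - 2889565/2928257 = 2036²*(-1/2331644) - 2889565*1/2928257 = 4145296*(-1/2331644) - 2889565/2928257 = -1036324/582911 - 2889565/2928257 = -4718982230983/1706913216127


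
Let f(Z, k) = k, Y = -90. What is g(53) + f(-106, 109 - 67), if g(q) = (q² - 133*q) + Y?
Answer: -4288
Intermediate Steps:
g(q) = -90 + q² - 133*q (g(q) = (q² - 133*q) - 90 = -90 + q² - 133*q)
g(53) + f(-106, 109 - 67) = (-90 + 53² - 133*53) + (109 - 67) = (-90 + 2809 - 7049) + 42 = -4330 + 42 = -4288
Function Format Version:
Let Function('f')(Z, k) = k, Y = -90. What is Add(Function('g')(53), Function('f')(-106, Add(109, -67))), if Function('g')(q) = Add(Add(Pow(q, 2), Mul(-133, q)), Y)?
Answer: -4288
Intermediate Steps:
Function('g')(q) = Add(-90, Pow(q, 2), Mul(-133, q)) (Function('g')(q) = Add(Add(Pow(q, 2), Mul(-133, q)), -90) = Add(-90, Pow(q, 2), Mul(-133, q)))
Add(Function('g')(53), Function('f')(-106, Add(109, -67))) = Add(Add(-90, Pow(53, 2), Mul(-133, 53)), Add(109, -67)) = Add(Add(-90, 2809, -7049), 42) = Add(-4330, 42) = -4288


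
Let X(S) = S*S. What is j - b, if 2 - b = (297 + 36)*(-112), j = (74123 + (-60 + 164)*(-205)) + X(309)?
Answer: 110986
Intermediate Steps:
X(S) = S²
j = 148284 (j = (74123 + (-60 + 164)*(-205)) + 309² = (74123 + 104*(-205)) + 95481 = (74123 - 21320) + 95481 = 52803 + 95481 = 148284)
b = 37298 (b = 2 - (297 + 36)*(-112) = 2 - 333*(-112) = 2 - 1*(-37296) = 2 + 37296 = 37298)
j - b = 148284 - 1*37298 = 148284 - 37298 = 110986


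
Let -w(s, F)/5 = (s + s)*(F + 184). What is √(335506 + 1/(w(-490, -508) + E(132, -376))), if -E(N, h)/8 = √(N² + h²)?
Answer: √(2663246627995 + 268404800*√397)/(20*√(19845 + 2*√397)) ≈ 579.23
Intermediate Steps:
w(s, F) = -10*s*(184 + F) (w(s, F) = -5*(s + s)*(F + 184) = -5*2*s*(184 + F) = -10*s*(184 + F))
E(N, h) = -8*√(N² + h²)
√(335506 + 1/(w(-490, -508) + E(132, -376))) = √(335506 + 1/(-10*(-490)*(184 - 508) - 8*√(132² + (-376)²))) = √(335506 + 1/(-10*(-490)*(-324) - 8*√(17424 + 141376))) = √(335506 + 1/(-1587600 - 160*√397))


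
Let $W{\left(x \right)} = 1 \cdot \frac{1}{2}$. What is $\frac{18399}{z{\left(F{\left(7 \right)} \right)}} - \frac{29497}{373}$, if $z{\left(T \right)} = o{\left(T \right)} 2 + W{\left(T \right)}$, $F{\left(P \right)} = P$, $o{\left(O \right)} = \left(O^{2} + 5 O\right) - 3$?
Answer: $\frac{4139129}{121225} \approx 34.144$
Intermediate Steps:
$o{\left(O \right)} = -3 + O^{2} + 5 O$
$W{\left(x \right)} = \frac{1}{2}$ ($W{\left(x \right)} = 1 \cdot \frac{1}{2} = \frac{1}{2}$)
$z{\left(T \right)} = - \frac{11}{2} + 2 T^{2} + 10 T$ ($z{\left(T \right)} = \left(-3 + T^{2} + 5 T\right) 2 + \frac{1}{2} = \left(-6 + 2 T^{2} + 10 T\right) + \frac{1}{2} = - \frac{11}{2} + 2 T^{2} + 10 T$)
$\frac{18399}{z{\left(F{\left(7 \right)} \right)}} - \frac{29497}{373} = \frac{18399}{- \frac{11}{2} + 2 \cdot 7^{2} + 10 \cdot 7} - \frac{29497}{373} = \frac{18399}{- \frac{11}{2} + 2 \cdot 49 + 70} - \frac{29497}{373} = \frac{18399}{- \frac{11}{2} + 98 + 70} - \frac{29497}{373} = \frac{18399}{\frac{325}{2}} - \frac{29497}{373} = 18399 \cdot \frac{2}{325} - \frac{29497}{373} = \frac{36798}{325} - \frac{29497}{373} = \frac{4139129}{121225}$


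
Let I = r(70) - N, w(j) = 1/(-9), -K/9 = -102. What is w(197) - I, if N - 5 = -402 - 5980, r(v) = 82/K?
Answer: -2927135/459 ≈ -6377.2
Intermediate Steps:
K = 918 (K = -9*(-102) = 918)
r(v) = 41/459 (r(v) = 82/918 = 82*(1/918) = 41/459)
w(j) = -1/9
N = -6377 (N = 5 + (-402 - 5980) = 5 - 6382 = -6377)
I = 2927084/459 (I = 41/459 - 1*(-6377) = 41/459 + 6377 = 2927084/459 ≈ 6377.1)
w(197) - I = -1/9 - 1*2927084/459 = -1/9 - 2927084/459 = -2927135/459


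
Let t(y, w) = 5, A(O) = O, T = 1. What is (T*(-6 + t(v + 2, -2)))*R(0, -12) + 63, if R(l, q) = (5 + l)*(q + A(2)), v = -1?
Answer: 113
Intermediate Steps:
R(l, q) = (2 + q)*(5 + l) (R(l, q) = (5 + l)*(q + 2) = (5 + l)*(2 + q) = (2 + q)*(5 + l))
(T*(-6 + t(v + 2, -2)))*R(0, -12) + 63 = (1*(-6 + 5))*(10 + 2*0 + 5*(-12) + 0*(-12)) + 63 = (1*(-1))*(10 + 0 - 60 + 0) + 63 = -1*(-50) + 63 = 50 + 63 = 113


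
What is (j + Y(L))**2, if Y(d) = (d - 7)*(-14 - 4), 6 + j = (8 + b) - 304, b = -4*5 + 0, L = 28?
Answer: 490000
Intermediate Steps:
b = -20 (b = -20 + 0 = -20)
j = -322 (j = -6 + ((8 - 20) - 304) = -6 + (-12 - 304) = -6 - 316 = -322)
Y(d) = 126 - 18*d (Y(d) = (-7 + d)*(-18) = 126 - 18*d)
(j + Y(L))**2 = (-322 + (126 - 18*28))**2 = (-322 + (126 - 504))**2 = (-322 - 378)**2 = (-700)**2 = 490000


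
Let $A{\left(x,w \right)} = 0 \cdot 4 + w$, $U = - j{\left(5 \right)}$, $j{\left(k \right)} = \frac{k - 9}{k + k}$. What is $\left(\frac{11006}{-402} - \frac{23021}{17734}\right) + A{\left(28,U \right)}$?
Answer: $- \frac{503958047}{17822670} \approx -28.276$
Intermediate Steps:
$j{\left(k \right)} = \frac{-9 + k}{2 k}$
$U = \frac{2}{5}$ ($U = - \frac{-9 + 5}{2 \cdot 5} = - \frac{-4}{2 \cdot 5} = \left(-1\right) \left(- \frac{2}{5}\right) = \frac{2}{5} \approx 0.4$)
$A{\left(x,w \right)} = w$ ($A{\left(x,w \right)} = 0 + w = w$)
$\left(\frac{11006}{-402} - \frac{23021}{17734}\right) + A{\left(28,U \right)} = \left(\frac{11006}{-402} - \frac{23021}{17734}\right) + \frac{2}{5} = \left(11006 \left(- \frac{1}{402}\right) - \frac{23021}{17734}\right) + \frac{2}{5} = \left(- \frac{5503}{201} - \frac{23021}{17734}\right) + \frac{2}{5} = - \frac{102217423}{3564534} + \frac{2}{5} = - \frac{503958047}{17822670}$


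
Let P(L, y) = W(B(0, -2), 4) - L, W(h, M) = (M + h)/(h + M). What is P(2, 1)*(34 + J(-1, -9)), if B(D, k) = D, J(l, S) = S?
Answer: -25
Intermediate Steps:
W(h, M) = 1 (W(h, M) = (M + h)/(M + h) = 1)
P(L, y) = 1 - L
P(2, 1)*(34 + J(-1, -9)) = (1 - 1*2)*(34 - 9) = (1 - 2)*25 = -1*25 = -25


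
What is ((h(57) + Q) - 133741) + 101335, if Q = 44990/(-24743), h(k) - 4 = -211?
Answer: -806988449/24743 ≈ -32615.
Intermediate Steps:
h(k) = -207 (h(k) = 4 - 211 = -207)
Q = -44990/24743 (Q = 44990*(-1/24743) = -44990/24743 ≈ -1.8183)
((h(57) + Q) - 133741) + 101335 = ((-207 - 44990/24743) - 133741) + 101335 = (-5166791/24743 - 133741) + 101335 = -3314320354/24743 + 101335 = -806988449/24743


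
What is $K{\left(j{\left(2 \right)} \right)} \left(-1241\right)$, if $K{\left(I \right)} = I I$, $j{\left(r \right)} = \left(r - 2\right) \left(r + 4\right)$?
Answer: $0$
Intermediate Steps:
$j{\left(r \right)} = \left(-2 + r\right) \left(4 + r\right)$
$K{\left(I \right)} = I^{2}$
$K{\left(j{\left(2 \right)} \right)} \left(-1241\right) = \left(-8 + 2^{2} + 2 \cdot 2\right)^{2} \left(-1241\right) = \left(-8 + 4 + 4\right)^{2} \left(-1241\right) = 0^{2} \left(-1241\right) = 0 \left(-1241\right) = 0$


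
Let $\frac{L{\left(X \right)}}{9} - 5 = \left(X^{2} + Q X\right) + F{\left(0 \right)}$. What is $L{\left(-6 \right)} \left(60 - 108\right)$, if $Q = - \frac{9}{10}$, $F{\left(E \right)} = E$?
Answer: $- \frac{100224}{5} \approx -20045.0$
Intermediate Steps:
$Q = - \frac{9}{10}$ ($Q = \left(-9\right) \frac{1}{10} = - \frac{9}{10} \approx -0.9$)
$L{\left(X \right)} = 45 + 9 X^{2} - \frac{81 X}{10}$ ($L{\left(X \right)} = 45 + 9 \left(\left(X^{2} - \frac{9 X}{10}\right) + 0\right) = 45 + 9 \left(X^{2} - \frac{9 X}{10}\right) = 45 + \left(9 X^{2} - \frac{81 X}{10}\right) = 45 + 9 X^{2} - \frac{81 X}{10}$)
$L{\left(-6 \right)} \left(60 - 108\right) = \left(45 + 9 \left(-6\right)^{2} - - \frac{243}{5}\right) \left(60 - 108\right) = \left(45 + 9 \cdot 36 + \frac{243}{5}\right) \left(-48\right) = \left(45 + 324 + \frac{243}{5}\right) \left(-48\right) = \frac{2088}{5} \left(-48\right) = - \frac{100224}{5}$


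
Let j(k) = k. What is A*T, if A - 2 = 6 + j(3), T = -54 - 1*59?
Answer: -1243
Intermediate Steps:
T = -113 (T = -54 - 59 = -113)
A = 11 (A = 2 + (6 + 3) = 2 + 9 = 11)
A*T = 11*(-113) = -1243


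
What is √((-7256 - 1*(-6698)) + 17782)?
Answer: 2*√4306 ≈ 131.24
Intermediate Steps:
√((-7256 - 1*(-6698)) + 17782) = √((-7256 + 6698) + 17782) = √(-558 + 17782) = √17224 = 2*√4306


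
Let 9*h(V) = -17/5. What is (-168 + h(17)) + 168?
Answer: -17/45 ≈ -0.37778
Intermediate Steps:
h(V) = -17/45 (h(V) = (-17/5)/9 = (-17*1/5)/9 = (1/9)*(-17/5) = -17/45)
(-168 + h(17)) + 168 = (-168 - 17/45) + 168 = -7577/45 + 168 = -17/45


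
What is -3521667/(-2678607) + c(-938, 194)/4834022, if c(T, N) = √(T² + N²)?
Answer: 1173889/892869 + √229370/2417011 ≈ 1.3149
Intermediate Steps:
c(T, N) = √(N² + T²)
-3521667/(-2678607) + c(-938, 194)/4834022 = -3521667/(-2678607) + √(194² + (-938)²)/4834022 = -3521667*(-1/2678607) + √(37636 + 879844)*(1/4834022) = 1173889/892869 + √917480*(1/4834022) = 1173889/892869 + (2*√229370)*(1/4834022) = 1173889/892869 + √229370/2417011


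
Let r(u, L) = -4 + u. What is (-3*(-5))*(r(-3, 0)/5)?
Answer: -21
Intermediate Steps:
(-3*(-5))*(r(-3, 0)/5) = (-3*(-5))*((-4 - 3)/5) = 15*(-7*1/5) = 15*(-7/5) = -21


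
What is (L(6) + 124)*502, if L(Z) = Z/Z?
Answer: 62750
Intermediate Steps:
L(Z) = 1
(L(6) + 124)*502 = (1 + 124)*502 = 125*502 = 62750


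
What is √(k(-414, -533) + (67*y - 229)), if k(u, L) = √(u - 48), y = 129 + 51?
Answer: √(11831 + I*√462) ≈ 108.77 + 0.0988*I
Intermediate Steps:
y = 180
k(u, L) = √(-48 + u)
√(k(-414, -533) + (67*y - 229)) = √(√(-48 - 414) + (67*180 - 229)) = √(√(-462) + (12060 - 229)) = √(I*√462 + 11831) = √(11831 + I*√462)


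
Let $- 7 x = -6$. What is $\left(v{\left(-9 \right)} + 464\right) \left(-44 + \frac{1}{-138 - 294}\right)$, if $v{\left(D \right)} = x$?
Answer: $- \frac{30927643}{1512} \approx -20455.0$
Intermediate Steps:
$x = \frac{6}{7}$ ($x = \left(- \frac{1}{7}\right) \left(-6\right) = \frac{6}{7} \approx 0.85714$)
$v{\left(D \right)} = \frac{6}{7}$
$\left(v{\left(-9 \right)} + 464\right) \left(-44 + \frac{1}{-138 - 294}\right) = \left(\frac{6}{7} + 464\right) \left(-44 + \frac{1}{-138 - 294}\right) = \frac{3254 \left(-44 + \frac{1}{-138 - 294}\right)}{7} = \frac{3254 \left(-44 + \frac{1}{-432}\right)}{7} = \frac{3254 \left(-44 - \frac{1}{432}\right)}{7} = \frac{3254}{7} \left(- \frac{19009}{432}\right) = - \frac{30927643}{1512}$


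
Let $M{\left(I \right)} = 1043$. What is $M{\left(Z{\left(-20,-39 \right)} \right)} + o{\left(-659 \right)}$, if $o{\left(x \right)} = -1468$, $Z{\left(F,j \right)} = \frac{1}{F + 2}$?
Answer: $-425$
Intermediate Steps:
$Z{\left(F,j \right)} = \frac{1}{2 + F}$
$M{\left(Z{\left(-20,-39 \right)} \right)} + o{\left(-659 \right)} = 1043 - 1468 = -425$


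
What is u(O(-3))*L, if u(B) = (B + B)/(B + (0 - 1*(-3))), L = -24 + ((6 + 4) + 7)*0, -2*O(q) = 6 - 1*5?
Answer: 48/5 ≈ 9.6000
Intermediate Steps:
O(q) = -½ (O(q) = -(6 - 1*5)/2 = -(6 - 5)/2 = -½*1 = -½)
L = -24 (L = -24 + (10 + 7)*0 = -24 + 17*0 = -24 + 0 = -24)
u(B) = 2*B/(3 + B) (u(B) = (2*B)/(B + (0 + 3)) = (2*B)/(B + 3) = (2*B)/(3 + B) = 2*B/(3 + B))
u(O(-3))*L = (2*(-½)/(3 - ½))*(-24) = (2*(-½)/(5/2))*(-24) = (2*(-½)*(⅖))*(-24) = -⅖*(-24) = 48/5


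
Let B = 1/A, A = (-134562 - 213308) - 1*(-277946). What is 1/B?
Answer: -69924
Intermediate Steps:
A = -69924 (A = -347870 + 277946 = -69924)
B = -1/69924 (B = 1/(-69924) = -1/69924 ≈ -1.4301e-5)
1/B = 1/(-1/69924) = -69924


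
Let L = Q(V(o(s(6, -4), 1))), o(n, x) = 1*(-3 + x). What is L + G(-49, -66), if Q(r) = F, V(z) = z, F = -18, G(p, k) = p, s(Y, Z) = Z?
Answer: -67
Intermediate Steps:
o(n, x) = -3 + x
Q(r) = -18
L = -18
L + G(-49, -66) = -18 - 49 = -67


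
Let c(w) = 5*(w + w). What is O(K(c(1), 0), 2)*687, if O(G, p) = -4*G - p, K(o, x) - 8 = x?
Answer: -23358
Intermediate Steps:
c(w) = 10*w (c(w) = 5*(2*w) = 10*w)
K(o, x) = 8 + x
O(G, p) = -p - 4*G
O(K(c(1), 0), 2)*687 = (-1*2 - 4*(8 + 0))*687 = (-2 - 4*8)*687 = (-2 - 32)*687 = -34*687 = -23358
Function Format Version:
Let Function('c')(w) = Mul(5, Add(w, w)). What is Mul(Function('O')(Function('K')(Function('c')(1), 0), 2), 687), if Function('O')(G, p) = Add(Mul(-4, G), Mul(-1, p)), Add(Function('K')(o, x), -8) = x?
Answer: -23358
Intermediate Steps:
Function('c')(w) = Mul(10, w) (Function('c')(w) = Mul(5, Mul(2, w)) = Mul(10, w))
Function('K')(o, x) = Add(8, x)
Function('O')(G, p) = Add(Mul(-1, p), Mul(-4, G))
Mul(Function('O')(Function('K')(Function('c')(1), 0), 2), 687) = Mul(Add(Mul(-1, 2), Mul(-4, Add(8, 0))), 687) = Mul(Add(-2, Mul(-4, 8)), 687) = Mul(Add(-2, -32), 687) = Mul(-34, 687) = -23358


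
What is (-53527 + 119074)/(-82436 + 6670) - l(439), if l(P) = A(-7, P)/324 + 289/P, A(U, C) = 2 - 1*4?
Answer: -2043880715/1347081597 ≈ -1.5173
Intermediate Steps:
A(U, C) = -2 (A(U, C) = 2 - 4 = -2)
l(P) = -1/162 + 289/P (l(P) = -2/324 + 289/P = -2*1/324 + 289/P = -1/162 + 289/P)
(-53527 + 119074)/(-82436 + 6670) - l(439) = (-53527 + 119074)/(-82436 + 6670) - (46818 - 1*439)/(162*439) = 65547/(-75766) - (46818 - 439)/(162*439) = 65547*(-1/75766) - 46379/(162*439) = -65547/75766 - 1*46379/71118 = -65547/75766 - 46379/71118 = -2043880715/1347081597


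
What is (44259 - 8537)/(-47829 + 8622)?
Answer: -35722/39207 ≈ -0.91111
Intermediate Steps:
(44259 - 8537)/(-47829 + 8622) = 35722/(-39207) = 35722*(-1/39207) = -35722/39207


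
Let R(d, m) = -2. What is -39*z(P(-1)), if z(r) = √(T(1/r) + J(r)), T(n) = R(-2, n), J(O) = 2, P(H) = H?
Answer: 0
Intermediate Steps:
T(n) = -2
z(r) = 0 (z(r) = √(-2 + 2) = √0 = 0)
-39*z(P(-1)) = -39*0 = 0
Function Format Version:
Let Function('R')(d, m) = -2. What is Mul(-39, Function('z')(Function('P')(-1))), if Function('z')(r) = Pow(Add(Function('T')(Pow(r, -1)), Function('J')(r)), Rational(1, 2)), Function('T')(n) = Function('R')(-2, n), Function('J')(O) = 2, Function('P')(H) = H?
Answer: 0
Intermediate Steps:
Function('T')(n) = -2
Function('z')(r) = 0 (Function('z')(r) = Pow(Add(-2, 2), Rational(1, 2)) = Pow(0, Rational(1, 2)) = 0)
Mul(-39, Function('z')(Function('P')(-1))) = Mul(-39, 0) = 0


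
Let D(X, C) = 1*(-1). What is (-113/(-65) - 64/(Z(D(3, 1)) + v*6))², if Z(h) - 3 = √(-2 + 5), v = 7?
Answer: 146370883/1439487075 + 440384*√3/22145955 ≈ 0.13613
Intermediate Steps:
D(X, C) = -1
Z(h) = 3 + √3 (Z(h) = 3 + √(-2 + 5) = 3 + √3)
(-113/(-65) - 64/(Z(D(3, 1)) + v*6))² = (-113/(-65) - 64/((3 + √3) + 7*6))² = (-113*(-1/65) - 64/((3 + √3) + 42))² = (113/65 - 64/(45 + √3))²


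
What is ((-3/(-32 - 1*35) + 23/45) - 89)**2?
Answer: 71107022281/9090225 ≈ 7822.4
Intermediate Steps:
((-3/(-32 - 1*35) + 23/45) - 89)**2 = ((-3/(-32 - 35) + 23*(1/45)) - 89)**2 = ((-3/(-67) + 23/45) - 89)**2 = ((-3*(-1/67) + 23/45) - 89)**2 = ((3/67 + 23/45) - 89)**2 = (1676/3015 - 89)**2 = (-266659/3015)**2 = 71107022281/9090225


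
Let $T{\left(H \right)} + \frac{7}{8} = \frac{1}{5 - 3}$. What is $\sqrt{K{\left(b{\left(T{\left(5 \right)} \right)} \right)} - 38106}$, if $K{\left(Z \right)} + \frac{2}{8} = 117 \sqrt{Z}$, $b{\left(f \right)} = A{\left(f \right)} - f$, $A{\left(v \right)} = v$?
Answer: $\frac{5 i \sqrt{6097}}{2} \approx 195.21 i$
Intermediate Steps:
$T{\left(H \right)} = - \frac{3}{8}$ ($T{\left(H \right)} = - \frac{7}{8} + \frac{1}{5 - 3} = - \frac{7}{8} + \frac{1}{2} = - \frac{3}{8}$)
$b{\left(f \right)} = 0$ ($b{\left(f \right)} = f - f = 0$)
$K{\left(Z \right)} = - \frac{1}{4} + 117 \sqrt{Z}$
$\sqrt{K{\left(b{\left(T{\left(5 \right)} \right)} \right)} - 38106} = \sqrt{\left(- \frac{1}{4} + 117 \sqrt{0}\right) - 38106} = \sqrt{\left(- \frac{1}{4} + 117 \cdot 0\right) - 38106} = \sqrt{\left(- \frac{1}{4} + 0\right) - 38106} = \sqrt{- \frac{1}{4} - 38106} = \sqrt{- \frac{152425}{4}} = \frac{5 i \sqrt{6097}}{2}$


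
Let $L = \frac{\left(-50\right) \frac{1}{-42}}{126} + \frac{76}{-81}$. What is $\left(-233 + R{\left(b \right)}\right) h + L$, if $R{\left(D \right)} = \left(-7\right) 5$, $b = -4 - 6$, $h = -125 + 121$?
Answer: $\frac{8502163}{7938} \approx 1071.1$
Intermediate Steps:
$h = -4$
$b = -10$
$R{\left(D \right)} = -35$
$L = - \frac{7373}{7938}$ ($L = \left(-50\right) \left(- \frac{1}{42}\right) \frac{1}{126} + 76 \left(- \frac{1}{81}\right) = \frac{25}{21} \cdot \frac{1}{126} - \frac{76}{81} = \frac{25}{2646} - \frac{76}{81} = - \frac{7373}{7938} \approx -0.92882$)
$\left(-233 + R{\left(b \right)}\right) h + L = \left(-233 - 35\right) \left(-4\right) - \frac{7373}{7938} = \left(-268\right) \left(-4\right) - \frac{7373}{7938} = 1072 - \frac{7373}{7938} = \frac{8502163}{7938}$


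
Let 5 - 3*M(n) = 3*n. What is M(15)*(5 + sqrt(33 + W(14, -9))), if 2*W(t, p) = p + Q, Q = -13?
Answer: -200/3 - 40*sqrt(22)/3 ≈ -129.21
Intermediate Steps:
W(t, p) = -13/2 + p/2 (W(t, p) = (p - 13)/2 = (-13 + p)/2 = -13/2 + p/2)
M(n) = 5/3 - n
M(15)*(5 + sqrt(33 + W(14, -9))) = (5/3 - 1*15)*(5 + sqrt(33 + (-13/2 + (1/2)*(-9)))) = (5/3 - 15)*(5 + sqrt(33 + (-13/2 - 9/2))) = -40*(5 + sqrt(33 - 11))/3 = -40*(5 + sqrt(22))/3 = -200/3 - 40*sqrt(22)/3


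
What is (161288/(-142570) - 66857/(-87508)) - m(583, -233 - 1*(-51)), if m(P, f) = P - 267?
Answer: -1973501552387/6238007780 ≈ -316.37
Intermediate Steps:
m(P, f) = -267 + P
(161288/(-142570) - 66857/(-87508)) - m(583, -233 - 1*(-51)) = (161288/(-142570) - 66857/(-87508)) - (-267 + 583) = (161288*(-1/142570) - 66857*(-1/87508)) - 1*316 = (-80644/71285 + 66857/87508) - 316 = -2291093907/6238007780 - 316 = -1973501552387/6238007780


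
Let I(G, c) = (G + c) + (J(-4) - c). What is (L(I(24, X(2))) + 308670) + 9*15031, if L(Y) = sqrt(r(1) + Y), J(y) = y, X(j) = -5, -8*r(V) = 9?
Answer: 443949 + sqrt(302)/4 ≈ 4.4395e+5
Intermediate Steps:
r(V) = -9/8 (r(V) = -1/8*9 = -9/8)
I(G, c) = -4 + G (I(G, c) = (G + c) + (-4 - c) = -4 + G)
L(Y) = sqrt(-9/8 + Y)
(L(I(24, X(2))) + 308670) + 9*15031 = (sqrt(-18 + 16*(-4 + 24))/4 + 308670) + 9*15031 = (sqrt(-18 + 16*20)/4 + 308670) + 135279 = (sqrt(-18 + 320)/4 + 308670) + 135279 = (sqrt(302)/4 + 308670) + 135279 = (308670 + sqrt(302)/4) + 135279 = 443949 + sqrt(302)/4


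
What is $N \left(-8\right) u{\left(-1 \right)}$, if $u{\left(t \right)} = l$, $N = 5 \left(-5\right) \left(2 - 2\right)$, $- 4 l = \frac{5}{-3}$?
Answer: $0$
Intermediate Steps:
$l = \frac{5}{12}$ ($l = - \frac{5 \frac{1}{-3}}{4} = - \frac{5 \left(- \frac{1}{3}\right)}{4} = \left(- \frac{1}{4}\right) \left(- \frac{5}{3}\right) = \frac{5}{12} \approx 0.41667$)
$N = 0$ ($N = - 25 \left(2 - 2\right) = \left(-25\right) 0 = 0$)
$u{\left(t \right)} = \frac{5}{12}$
$N \left(-8\right) u{\left(-1 \right)} = 0 \left(-8\right) \frac{5}{12} = 0 \cdot \frac{5}{12} = 0$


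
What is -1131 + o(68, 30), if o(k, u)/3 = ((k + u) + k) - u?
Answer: -723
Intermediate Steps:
o(k, u) = 6*k (o(k, u) = 3*(((k + u) + k) - u) = 3*((u + 2*k) - u) = 3*(2*k) = 6*k)
-1131 + o(68, 30) = -1131 + 6*68 = -1131 + 408 = -723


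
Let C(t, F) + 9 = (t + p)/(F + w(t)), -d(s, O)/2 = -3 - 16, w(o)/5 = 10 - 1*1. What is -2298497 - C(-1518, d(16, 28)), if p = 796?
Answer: -190773782/83 ≈ -2.2985e+6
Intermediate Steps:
w(o) = 45 (w(o) = 5*(10 - 1*1) = 5*(10 - 1) = 5*9 = 45)
d(s, O) = 38 (d(s, O) = -2*(-3 - 16) = -2*(-19) = 38)
C(t, F) = -9 + (796 + t)/(45 + F) (C(t, F) = -9 + (t + 796)/(F + 45) = -9 + (796 + t)/(45 + F))
-2298497 - C(-1518, d(16, 28)) = -2298497 - (391 - 1518 - 9*38)/(45 + 38) = -2298497 - (391 - 1518 - 342)/83 = -2298497 - (-1469)/83 = -2298497 - 1*(-1469/83) = -2298497 + 1469/83 = -190773782/83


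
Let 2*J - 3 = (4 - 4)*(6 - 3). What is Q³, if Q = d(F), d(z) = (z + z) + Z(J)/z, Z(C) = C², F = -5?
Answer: -9129329/8000 ≈ -1141.2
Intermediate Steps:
J = 3/2 (J = 3/2 + ((4 - 4)*(6 - 3))/2 = 3/2 + (0*3)/2 = 3/2 + (½)*0 = 3/2 + 0 = 3/2 ≈ 1.5000)
d(z) = 2*z + 9/(4*z) (d(z) = (z + z) + (3/2)²/z = 2*z + 9/(4*z))
Q = -209/20 (Q = 2*(-5) + (9/4)/(-5) = -10 + (9/4)*(-⅕) = -10 - 9/20 = -209/20 ≈ -10.450)
Q³ = (-209/20)³ = -9129329/8000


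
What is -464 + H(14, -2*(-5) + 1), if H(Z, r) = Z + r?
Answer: -439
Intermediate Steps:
-464 + H(14, -2*(-5) + 1) = -464 + (14 + (-2*(-5) + 1)) = -464 + (14 + (10 + 1)) = -464 + (14 + 11) = -464 + 25 = -439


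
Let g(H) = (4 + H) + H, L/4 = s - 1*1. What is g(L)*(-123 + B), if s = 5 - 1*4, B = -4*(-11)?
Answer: -316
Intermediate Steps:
B = 44
s = 1 (s = 5 - 4 = 1)
L = 0 (L = 4*(1 - 1*1) = 4*(1 - 1) = 4*0 = 0)
g(H) = 4 + 2*H
g(L)*(-123 + B) = (4 + 2*0)*(-123 + 44) = (4 + 0)*(-79) = 4*(-79) = -316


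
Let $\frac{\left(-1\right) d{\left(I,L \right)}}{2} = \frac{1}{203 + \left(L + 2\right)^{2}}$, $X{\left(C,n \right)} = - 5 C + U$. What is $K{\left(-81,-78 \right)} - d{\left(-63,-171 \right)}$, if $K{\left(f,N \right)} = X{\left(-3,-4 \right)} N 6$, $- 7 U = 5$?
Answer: $- \frac{673077593}{100674} \approx -6685.7$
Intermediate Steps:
$U = - \frac{5}{7}$ ($U = \left(- \frac{1}{7}\right) 5 = - \frac{5}{7} \approx -0.71429$)
$X{\left(C,n \right)} = - \frac{5}{7} - 5 C$ ($X{\left(C,n \right)} = - 5 C - \frac{5}{7} = - \frac{5}{7} - 5 C$)
$K{\left(f,N \right)} = \frac{600 N}{7}$ ($K{\left(f,N \right)} = \left(- \frac{5}{7} - -15\right) N 6 = \left(- \frac{5}{7} + 15\right) N 6 = \frac{100 N}{7} \cdot 6 = \frac{600 N}{7}$)
$d{\left(I,L \right)} = - \frac{2}{203 + \left(2 + L\right)^{2}}$ ($d{\left(I,L \right)} = - \frac{2}{203 + \left(L + 2\right)^{2}} = - \frac{2}{203 + \left(2 + L\right)^{2}}$)
$K{\left(-81,-78 \right)} - d{\left(-63,-171 \right)} = \frac{600}{7} \left(-78\right) - - \frac{2}{203 + \left(2 - 171\right)^{2}} = - \frac{46800}{7} - - \frac{2}{203 + \left(-169\right)^{2}} = - \frac{46800}{7} - - \frac{2}{203 + 28561} = - \frac{46800}{7} - - \frac{2}{28764} = - \frac{46800}{7} - \left(-2\right) \frac{1}{28764} = - \frac{46800}{7} - - \frac{1}{14382} = - \frac{46800}{7} + \frac{1}{14382} = - \frac{673077593}{100674}$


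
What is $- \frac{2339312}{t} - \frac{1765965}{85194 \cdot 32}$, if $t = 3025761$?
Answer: $- \frac{434105152343}{305513105344} \approx -1.4209$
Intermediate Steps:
$- \frac{2339312}{t} - \frac{1765965}{85194 \cdot 32} = - \frac{2339312}{3025761} - \frac{1765965}{85194 \cdot 32} = \left(-2339312\right) \frac{1}{3025761} - \frac{1765965}{2726208} = - \frac{2339312}{3025761} - \frac{588655}{908736} = - \frac{434105152343}{305513105344}$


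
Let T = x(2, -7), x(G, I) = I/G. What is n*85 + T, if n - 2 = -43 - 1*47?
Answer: -14967/2 ≈ -7483.5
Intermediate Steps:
n = -88 (n = 2 + (-43 - 1*47) = 2 + (-43 - 47) = 2 - 90 = -88)
T = -7/2 ≈ -3.5000
n*85 + T = -88*85 - 7/2 = -7480 - 7/2 = -14967/2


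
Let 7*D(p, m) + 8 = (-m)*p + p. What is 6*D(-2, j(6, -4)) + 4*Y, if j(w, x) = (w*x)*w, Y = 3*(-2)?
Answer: -1956/7 ≈ -279.43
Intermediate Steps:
Y = -6
j(w, x) = x*w²
D(p, m) = -8/7 + p/7 - m*p/7 (D(p, m) = -8/7 + ((-m)*p + p)/7 = -8/7 + (-m*p + p)/7 = -8/7 + (p - m*p)/7 = -8/7 + (p/7 - m*p/7) = -8/7 + p/7 - m*p/7)
6*D(-2, j(6, -4)) + 4*Y = 6*(-8/7 + (⅐)*(-2) - ⅐*(-4*6²)*(-2)) + 4*(-6) = 6*(-8/7 - 2/7 - ⅐*(-4*36)*(-2)) - 24 = 6*(-8/7 - 2/7 - ⅐*(-144)*(-2)) - 24 = 6*(-8/7 - 2/7 - 288/7) - 24 = 6*(-298/7) - 24 = -1788/7 - 24 = -1956/7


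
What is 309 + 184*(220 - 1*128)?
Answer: 17237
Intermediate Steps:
309 + 184*(220 - 1*128) = 309 + 184*(220 - 128) = 309 + 184*92 = 309 + 16928 = 17237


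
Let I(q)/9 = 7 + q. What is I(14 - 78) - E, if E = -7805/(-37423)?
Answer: -19205804/37423 ≈ -513.21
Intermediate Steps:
E = 7805/37423 (E = -7805*(-1/37423) = 7805/37423 ≈ 0.20856)
I(q) = 63 + 9*q (I(q) = 9*(7 + q) = 63 + 9*q)
I(14 - 78) - E = (63 + 9*(14 - 78)) - 1*7805/37423 = (63 + 9*(-64)) - 7805/37423 = (63 - 576) - 7805/37423 = -513 - 7805/37423 = -19205804/37423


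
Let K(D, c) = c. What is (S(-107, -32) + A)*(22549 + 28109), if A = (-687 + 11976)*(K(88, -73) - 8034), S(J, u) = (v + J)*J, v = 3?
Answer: -4635652537110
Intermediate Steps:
S(J, u) = J*(3 + J) (S(J, u) = (3 + J)*J = J*(3 + J))
A = -91519923 (A = (-687 + 11976)*(-73 - 8034) = 11289*(-8107) = -91519923)
(S(-107, -32) + A)*(22549 + 28109) = (-107*(3 - 107) - 91519923)*(22549 + 28109) = (-107*(-104) - 91519923)*50658 = (11128 - 91519923)*50658 = -91508795*50658 = -4635652537110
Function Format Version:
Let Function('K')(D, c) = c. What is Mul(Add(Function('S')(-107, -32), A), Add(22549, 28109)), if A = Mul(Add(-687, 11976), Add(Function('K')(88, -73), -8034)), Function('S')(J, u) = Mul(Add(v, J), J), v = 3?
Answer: -4635652537110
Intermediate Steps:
Function('S')(J, u) = Mul(J, Add(3, J)) (Function('S')(J, u) = Mul(Add(3, J), J) = Mul(J, Add(3, J)))
A = -91519923 (A = Mul(Add(-687, 11976), Add(-73, -8034)) = Mul(11289, -8107) = -91519923)
Mul(Add(Function('S')(-107, -32), A), Add(22549, 28109)) = Mul(Add(Mul(-107, Add(3, -107)), -91519923), Add(22549, 28109)) = Mul(Add(Mul(-107, -104), -91519923), 50658) = Mul(Add(11128, -91519923), 50658) = Mul(-91508795, 50658) = -4635652537110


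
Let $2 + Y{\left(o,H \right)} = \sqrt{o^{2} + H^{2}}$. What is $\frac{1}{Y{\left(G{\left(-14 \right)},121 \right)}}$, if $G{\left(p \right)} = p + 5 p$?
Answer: $\frac{2}{21693} + \frac{\sqrt{21697}}{21693} \approx 0.0068824$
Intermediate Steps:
$G{\left(p \right)} = 6 p$
$Y{\left(o,H \right)} = -2 + \sqrt{H^{2} + o^{2}}$ ($Y{\left(o,H \right)} = -2 + \sqrt{o^{2} + H^{2}} = -2 + \sqrt{H^{2} + o^{2}}$)
$\frac{1}{Y{\left(G{\left(-14 \right)},121 \right)}} = \frac{1}{-2 + \sqrt{121^{2} + \left(6 \left(-14\right)\right)^{2}}} = \frac{1}{-2 + \sqrt{14641 + \left(-84\right)^{2}}} = \frac{1}{-2 + \sqrt{14641 + 7056}} = \frac{1}{-2 + \sqrt{21697}}$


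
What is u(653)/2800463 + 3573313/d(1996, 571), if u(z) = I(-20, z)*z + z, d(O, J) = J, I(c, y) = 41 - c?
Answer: 10006953961425/1599064373 ≈ 6258.0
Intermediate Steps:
u(z) = 62*z (u(z) = (41 - 1*(-20))*z + z = (41 + 20)*z + z = 61*z + z = 62*z)
u(653)/2800463 + 3573313/d(1996, 571) = (62*653)/2800463 + 3573313/571 = 40486*(1/2800463) + 3573313*(1/571) = 40486/2800463 + 3573313/571 = 10006953961425/1599064373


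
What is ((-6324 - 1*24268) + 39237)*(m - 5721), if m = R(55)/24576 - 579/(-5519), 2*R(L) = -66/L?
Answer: -2236038726163151/45211648 ≈ -4.9457e+7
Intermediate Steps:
R(L) = -33/L (R(L) = (-66/L)/2 = -33/L)
m = 23710321/226058240 (m = -33/55/24576 - 579/(-5519) = -33*1/55*(1/24576) - 579*(-1/5519) = -⅗*1/24576 + 579/5519 = -1/40960 + 579/5519 = 23710321/226058240 ≈ 0.10489)
((-6324 - 1*24268) + 39237)*(m - 5721) = ((-6324 - 1*24268) + 39237)*(23710321/226058240 - 5721) = ((-6324 - 24268) + 39237)*(-1293255480719/226058240) = (-30592 + 39237)*(-1293255480719/226058240) = 8645*(-1293255480719/226058240) = -2236038726163151/45211648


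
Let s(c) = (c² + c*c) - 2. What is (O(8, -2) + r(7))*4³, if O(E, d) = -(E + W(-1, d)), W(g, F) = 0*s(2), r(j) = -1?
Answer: -576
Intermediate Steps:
s(c) = -2 + 2*c² (s(c) = (c² + c²) - 2 = 2*c² - 2 = -2 + 2*c²)
W(g, F) = 0 (W(g, F) = 0*(-2 + 2*2²) = 0*(-2 + 2*4) = 0*(-2 + 8) = 0*6 = 0)
O(E, d) = -E (O(E, d) = -(E + 0) = -E)
(O(8, -2) + r(7))*4³ = (-1*8 - 1)*4³ = (-8 - 1)*64 = -9*64 = -576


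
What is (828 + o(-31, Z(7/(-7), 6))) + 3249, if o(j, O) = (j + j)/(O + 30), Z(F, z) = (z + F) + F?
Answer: 69278/17 ≈ 4075.2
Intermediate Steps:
Z(F, z) = z + 2*F (Z(F, z) = (F + z) + F = z + 2*F)
o(j, O) = 2*j/(30 + O) (o(j, O) = (2*j)/(30 + O) = 2*j/(30 + O))
(828 + o(-31, Z(7/(-7), 6))) + 3249 = (828 + 2*(-31)/(30 + (6 + 2*(7/(-7))))) + 3249 = (828 + 2*(-31)/(30 + (6 + 2*(7*(-⅐))))) + 3249 = (828 + 2*(-31)/(30 + (6 + 2*(-1)))) + 3249 = (828 + 2*(-31)/(30 + (6 - 2))) + 3249 = (828 + 2*(-31)/(30 + 4)) + 3249 = (828 + 2*(-31)/34) + 3249 = (828 + 2*(-31)*(1/34)) + 3249 = (828 - 31/17) + 3249 = 14045/17 + 3249 = 69278/17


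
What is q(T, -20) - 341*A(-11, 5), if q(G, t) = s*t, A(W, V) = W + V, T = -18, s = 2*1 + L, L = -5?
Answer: 2106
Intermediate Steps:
s = -3 (s = 2*1 - 5 = 2 - 5 = -3)
A(W, V) = V + W
q(G, t) = -3*t
q(T, -20) - 341*A(-11, 5) = -3*(-20) - 341*(5 - 11) = 60 - 341*(-6) = 60 + 2046 = 2106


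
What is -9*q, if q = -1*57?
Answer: 513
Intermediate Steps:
q = -57
-9*q = -9*(-57) = 513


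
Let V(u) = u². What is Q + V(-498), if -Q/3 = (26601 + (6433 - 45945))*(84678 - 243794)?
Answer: -6162792024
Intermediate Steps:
Q = -6163040028 (Q = -3*(26601 + (6433 - 45945))*(84678 - 243794) = -3*(26601 - 39512)*(-159116) = -(-38733)*(-159116) = -3*2054346676 = -6163040028)
Q + V(-498) = -6163040028 + (-498)² = -6163040028 + 248004 = -6162792024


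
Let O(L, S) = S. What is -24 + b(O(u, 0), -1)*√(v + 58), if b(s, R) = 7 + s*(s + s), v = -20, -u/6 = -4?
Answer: -24 + 7*√38 ≈ 19.151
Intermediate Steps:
u = 24 (u = -6*(-4) = 24)
b(s, R) = 7 + 2*s² (b(s, R) = 7 + s*(2*s) = 7 + 2*s²)
-24 + b(O(u, 0), -1)*√(v + 58) = -24 + (7 + 2*0²)*√(-20 + 58) = -24 + (7 + 2*0)*√38 = -24 + (7 + 0)*√38 = -24 + 7*√38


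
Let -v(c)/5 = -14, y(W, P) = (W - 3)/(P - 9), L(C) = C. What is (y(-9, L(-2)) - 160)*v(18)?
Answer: -122360/11 ≈ -11124.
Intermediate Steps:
y(W, P) = (-3 + W)/(-9 + P)
v(c) = 70 (v(c) = -5*(-14) = 70)
(y(-9, L(-2)) - 160)*v(18) = ((-3 - 9)/(-9 - 2) - 160)*70 = (-12/(-11) - 160)*70 = (-1/11*(-12) - 160)*70 = (12/11 - 160)*70 = -1748/11*70 = -122360/11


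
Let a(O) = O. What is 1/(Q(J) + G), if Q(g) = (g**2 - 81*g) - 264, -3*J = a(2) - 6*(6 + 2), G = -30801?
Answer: -9/288647 ≈ -3.1180e-5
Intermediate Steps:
J = 46/3 (J = -(2 - 6*(6 + 2))/3 = -(2 - 6*8)/3 = -(2 - 48)/3 = -1/3*(-46) = 46/3 ≈ 15.333)
Q(g) = -264 + g**2 - 81*g
1/(Q(J) + G) = 1/((-264 + (46/3)**2 - 81*46/3) - 30801) = 1/((-264 + 2116/9 - 1242) - 30801) = 1/(-11438/9 - 30801) = 1/(-288647/9) = -9/288647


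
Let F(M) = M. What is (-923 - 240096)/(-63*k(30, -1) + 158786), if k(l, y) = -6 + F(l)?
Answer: -241019/157274 ≈ -1.5325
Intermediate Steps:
k(l, y) = -6 + l
(-923 - 240096)/(-63*k(30, -1) + 158786) = (-923 - 240096)/(-63*(-6 + 30) + 158786) = -241019/(-63*24 + 158786) = -241019/(-1512 + 158786) = -241019/157274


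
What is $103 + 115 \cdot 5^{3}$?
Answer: $14478$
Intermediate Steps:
$103 + 115 \cdot 5^{3} = 103 + 115 \cdot 125 = 103 + 14375 = 14478$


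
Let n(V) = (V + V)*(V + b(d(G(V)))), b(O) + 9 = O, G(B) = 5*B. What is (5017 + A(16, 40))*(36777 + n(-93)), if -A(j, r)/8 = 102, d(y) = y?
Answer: 597546039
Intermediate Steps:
b(O) = -9 + O
A(j, r) = -816 (A(j, r) = -8*102 = -816)
n(V) = 2*V*(-9 + 6*V) (n(V) = (V + V)*(V + (-9 + 5*V)) = (2*V)*(-9 + 6*V) = 2*V*(-9 + 6*V))
(5017 + A(16, 40))*(36777 + n(-93)) = (5017 - 816)*(36777 + 6*(-93)*(-3 + 2*(-93))) = 4201*(36777 + 6*(-93)*(-3 - 186)) = 4201*(36777 + 6*(-93)*(-189)) = 4201*(36777 + 105462) = 4201*142239 = 597546039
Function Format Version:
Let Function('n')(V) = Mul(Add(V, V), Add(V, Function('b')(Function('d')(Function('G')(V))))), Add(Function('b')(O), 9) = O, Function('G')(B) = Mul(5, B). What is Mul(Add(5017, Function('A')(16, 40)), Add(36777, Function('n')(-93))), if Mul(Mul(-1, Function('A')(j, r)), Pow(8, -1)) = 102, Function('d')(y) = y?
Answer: 597546039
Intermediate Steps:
Function('b')(O) = Add(-9, O)
Function('A')(j, r) = -816 (Function('A')(j, r) = Mul(-8, 102) = -816)
Function('n')(V) = Mul(2, V, Add(-9, Mul(6, V))) (Function('n')(V) = Mul(Add(V, V), Add(V, Add(-9, Mul(5, V)))) = Mul(Mul(2, V), Add(-9, Mul(6, V))) = Mul(2, V, Add(-9, Mul(6, V))))
Mul(Add(5017, Function('A')(16, 40)), Add(36777, Function('n')(-93))) = Mul(Add(5017, -816), Add(36777, Mul(6, -93, Add(-3, Mul(2, -93))))) = Mul(4201, Add(36777, Mul(6, -93, Add(-3, -186)))) = Mul(4201, Add(36777, Mul(6, -93, -189))) = Mul(4201, Add(36777, 105462)) = Mul(4201, 142239) = 597546039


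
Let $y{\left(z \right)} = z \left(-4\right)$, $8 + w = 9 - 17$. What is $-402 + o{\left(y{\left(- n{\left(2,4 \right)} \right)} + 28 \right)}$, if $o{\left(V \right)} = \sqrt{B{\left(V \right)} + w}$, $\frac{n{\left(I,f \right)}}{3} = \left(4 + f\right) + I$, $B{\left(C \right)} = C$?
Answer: $-402 + 2 \sqrt{33} \approx -390.51$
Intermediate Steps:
$n{\left(I,f \right)} = 12 + 3 I + 3 f$ ($n{\left(I,f \right)} = 3 \left(\left(4 + f\right) + I\right) = 3 \left(4 + I + f\right) = 12 + 3 I + 3 f$)
$w = -16$ ($w = -8 + \left(9 - 17\right) = -8 - 8 = -16$)
$y{\left(z \right)} = - 4 z$
$o{\left(V \right)} = \sqrt{-16 + V}$ ($o{\left(V \right)} = \sqrt{V - 16} = \sqrt{-16 + V}$)
$-402 + o{\left(y{\left(- n{\left(2,4 \right)} \right)} + 28 \right)} = -402 + \sqrt{-16 - \left(-28 + 4 \left(- (12 + 3 \cdot 2 + 3 \cdot 4)\right)\right)} = -402 + \sqrt{-16 - \left(-28 + 4 \left(- (12 + 6 + 12)\right)\right)} = -402 + \sqrt{-16 - \left(-28 + 4 \left(\left(-1\right) 30\right)\right)} = -402 + \sqrt{-16 + \left(\left(-4\right) \left(-30\right) + 28\right)} = -402 + \sqrt{-16 + \left(120 + 28\right)} = -402 + \sqrt{-16 + 148} = -402 + \sqrt{132} = -402 + 2 \sqrt{33}$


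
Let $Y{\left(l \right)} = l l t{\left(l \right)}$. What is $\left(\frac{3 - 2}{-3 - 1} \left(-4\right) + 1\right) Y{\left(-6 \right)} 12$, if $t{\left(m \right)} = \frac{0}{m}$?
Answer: $0$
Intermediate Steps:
$t{\left(m \right)} = 0$
$Y{\left(l \right)} = 0$ ($Y{\left(l \right)} = l l 0 = l^{2} \cdot 0 = 0$)
$\left(\frac{3 - 2}{-3 - 1} \left(-4\right) + 1\right) Y{\left(-6 \right)} 12 = \left(\frac{3 - 2}{-3 - 1} \left(-4\right) + 1\right) 0 \cdot 12 = \left(1 \frac{1}{-4} \left(-4\right) + 1\right) 0 \cdot 12 = \left(1 \left(- \frac{1}{4}\right) \left(-4\right) + 1\right) 0 \cdot 12 = \left(\left(- \frac{1}{4}\right) \left(-4\right) + 1\right) 0 \cdot 12 = \left(1 + 1\right) 0 \cdot 12 = 2 \cdot 0 \cdot 12 = 0 \cdot 12 = 0$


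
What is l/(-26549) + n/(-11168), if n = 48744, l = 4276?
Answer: -167732353/37062404 ≈ -4.5257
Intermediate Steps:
l/(-26549) + n/(-11168) = 4276/(-26549) + 48744/(-11168) = 4276*(-1/26549) + 48744*(-1/11168) = -4276/26549 - 6093/1396 = -167732353/37062404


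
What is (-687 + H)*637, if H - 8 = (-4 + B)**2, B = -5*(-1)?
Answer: -431886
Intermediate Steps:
B = 5
H = 9 (H = 8 + (-4 + 5)**2 = 8 + 1**2 = 8 + 1 = 9)
(-687 + H)*637 = (-687 + 9)*637 = -678*637 = -431886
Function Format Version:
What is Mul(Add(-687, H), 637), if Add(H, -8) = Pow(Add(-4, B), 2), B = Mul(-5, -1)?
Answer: -431886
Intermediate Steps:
B = 5
H = 9 (H = Add(8, Pow(Add(-4, 5), 2)) = Add(8, Pow(1, 2)) = Add(8, 1) = 9)
Mul(Add(-687, H), 637) = Mul(Add(-687, 9), 637) = Mul(-678, 637) = -431886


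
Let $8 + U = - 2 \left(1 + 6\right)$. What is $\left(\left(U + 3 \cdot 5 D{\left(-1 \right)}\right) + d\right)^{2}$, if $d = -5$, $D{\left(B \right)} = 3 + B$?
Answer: $9$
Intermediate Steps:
$U = -22$ ($U = -8 - 2 \left(1 + 6\right) = -8 - 14 = -22$)
$\left(\left(U + 3 \cdot 5 D{\left(-1 \right)}\right) + d\right)^{2} = \left(\left(-22 + 3 \cdot 5 \left(3 - 1\right)\right) - 5\right)^{2} = \left(\left(-22 + 15 \cdot 2\right) - 5\right)^{2} = \left(\left(-22 + 30\right) - 5\right)^{2} = \left(8 - 5\right)^{2} = 3^{2} = 9$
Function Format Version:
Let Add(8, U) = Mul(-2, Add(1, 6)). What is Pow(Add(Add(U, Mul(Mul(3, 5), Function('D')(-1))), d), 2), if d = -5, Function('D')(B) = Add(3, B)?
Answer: 9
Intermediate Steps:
U = -22 (U = Add(-8, Mul(-2, Add(1, 6))) = Add(-8, Mul(-2, 7)) = Add(-8, -14) = -22)
Pow(Add(Add(U, Mul(Mul(3, 5), Function('D')(-1))), d), 2) = Pow(Add(Add(-22, Mul(Mul(3, 5), Add(3, -1))), -5), 2) = Pow(Add(Add(-22, Mul(15, 2)), -5), 2) = Pow(Add(Add(-22, 30), -5), 2) = Pow(Add(8, -5), 2) = Pow(3, 2) = 9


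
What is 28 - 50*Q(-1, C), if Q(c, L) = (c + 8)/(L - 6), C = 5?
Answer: 378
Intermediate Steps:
Q(c, L) = (8 + c)/(-6 + L)
28 - 50*Q(-1, C) = 28 - 50*(8 - 1)/(-6 + 5) = 28 - 50*7/(-1) = 28 - (-50)*7 = 28 - 50*(-7) = 28 + 350 = 378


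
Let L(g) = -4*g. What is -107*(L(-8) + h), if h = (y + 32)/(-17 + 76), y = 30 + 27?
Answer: -211539/59 ≈ -3585.4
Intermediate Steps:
y = 57
h = 89/59 (h = (57 + 32)/(-17 + 76) = 89/59 ≈ 1.5085)
L(g) = -4*g (L(g) = -2*2*g = -4*g)
-107*(L(-8) + h) = -107*(-4*(-8) + 89/59) = -107*(32 + 89/59) = -107*1977/59 = -211539/59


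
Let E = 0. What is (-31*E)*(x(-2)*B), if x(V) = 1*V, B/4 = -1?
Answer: 0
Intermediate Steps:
B = -4 (B = 4*(-1) = -4)
x(V) = V
(-31*E)*(x(-2)*B) = (-31*0)*(-2*(-4)) = 0*8 = 0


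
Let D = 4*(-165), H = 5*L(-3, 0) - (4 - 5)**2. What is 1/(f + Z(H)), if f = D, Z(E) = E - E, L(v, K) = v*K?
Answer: -1/660 ≈ -0.0015152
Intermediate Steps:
L(v, K) = K*v
H = -1 (H = 5*(0*(-3)) - (4 - 5)**2 = 5*0 - 1*(-1)**2 = 0 - 1*1 = 0 - 1 = -1)
Z(E) = 0
D = -660
f = -660
1/(f + Z(H)) = 1/(-660 + 0) = 1/(-660) = -1/660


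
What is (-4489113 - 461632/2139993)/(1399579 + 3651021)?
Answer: -9606670857841/10808248645800 ≈ -0.88883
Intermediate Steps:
(-4489113 - 461632/2139993)/(1399579 + 3651021) = (-4489113 - 461632*1/2139993)/5050600 = (-4489113 - 461632/2139993)*(1/5050600) = -9606670857841/2139993*1/5050600 = -9606670857841/10808248645800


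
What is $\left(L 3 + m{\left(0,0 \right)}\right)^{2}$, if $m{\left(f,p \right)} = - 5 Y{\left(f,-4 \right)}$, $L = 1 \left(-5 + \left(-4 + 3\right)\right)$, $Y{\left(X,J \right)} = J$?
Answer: $4$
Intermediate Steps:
$L = -6$ ($L = 1 \left(-5 - 1\right) = 1 \left(-6\right) = -6$)
$m{\left(f,p \right)} = 20$ ($m{\left(f,p \right)} = \left(-5\right) \left(-4\right) = 20$)
$\left(L 3 + m{\left(0,0 \right)}\right)^{2} = \left(\left(-6\right) 3 + 20\right)^{2} = \left(-18 + 20\right)^{2} = 2^{2} = 4$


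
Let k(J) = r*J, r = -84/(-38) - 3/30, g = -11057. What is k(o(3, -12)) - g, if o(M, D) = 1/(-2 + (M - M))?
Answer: 4201259/380 ≈ 11056.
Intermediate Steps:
r = 401/190 (r = -84*(-1/38) - 3*1/30 = 42/19 - ⅒ = 401/190 ≈ 2.1105)
o(M, D) = -½ (o(M, D) = 1/(-2 + 0) = 1/(-2) = -½)
k(J) = 401*J/190
k(o(3, -12)) - g = (401/190)*(-½) - 1*(-11057) = -401/380 + 11057 = 4201259/380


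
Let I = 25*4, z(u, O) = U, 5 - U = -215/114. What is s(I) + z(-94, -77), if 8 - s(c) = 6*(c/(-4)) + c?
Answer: 7397/114 ≈ 64.886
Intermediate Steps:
U = 785/114 (U = 5 - (-215)/114 = 5 - 1*(-215/114) = 5 + 215/114 = 785/114 ≈ 6.8860)
z(u, O) = 785/114
I = 100
s(c) = 8 + c/2 (s(c) = 8 - (6*(c/(-4)) + c) = 8 - (6*(c*(-¼)) + c) = 8 - (6*(-c/4) + c) = 8 - (-3*c/2 + c) = 8 - (-1)*c/2 = 8 + c/2)
s(I) + z(-94, -77) = (8 + (½)*100) + 785/114 = (8 + 50) + 785/114 = 58 + 785/114 = 7397/114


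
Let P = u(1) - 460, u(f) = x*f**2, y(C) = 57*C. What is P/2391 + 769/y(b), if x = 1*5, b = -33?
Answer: -898178/1499157 ≈ -0.59912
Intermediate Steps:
x = 5
u(f) = 5*f**2
P = -455 (P = 5*1**2 - 460 = 5*1 - 460 = 5 - 460 = -455)
P/2391 + 769/y(b) = -455/2391 + 769/((57*(-33))) = -455*1/2391 + 769/(-1881) = -455/2391 + 769*(-1/1881) = -455/2391 - 769/1881 = -898178/1499157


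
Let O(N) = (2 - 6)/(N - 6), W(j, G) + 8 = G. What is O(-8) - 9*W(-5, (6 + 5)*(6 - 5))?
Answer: -187/7 ≈ -26.714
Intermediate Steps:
W(j, G) = -8 + G
O(N) = -4/(-6 + N)
O(-8) - 9*W(-5, (6 + 5)*(6 - 5)) = -4/(-6 - 8) - 9*(-8 + (6 + 5)*(6 - 5)) = -4/(-14) - 9*(-8 + 11*1) = -4*(-1/14) - 9*(-8 + 11) = 2/7 - 9*3 = 2/7 - 27 = -187/7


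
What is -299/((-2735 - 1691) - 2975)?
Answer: 299/7401 ≈ 0.040400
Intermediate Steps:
-299/((-2735 - 1691) - 2975) = -299/(-4426 - 2975) = -299/(-7401) = -299*(-1/7401) = 299/7401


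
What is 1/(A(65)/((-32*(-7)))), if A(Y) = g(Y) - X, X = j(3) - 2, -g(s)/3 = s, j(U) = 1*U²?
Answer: -112/101 ≈ -1.1089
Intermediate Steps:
j(U) = U²
g(s) = -3*s
X = 7 (X = 3² - 2 = 9 - 2 = 7)
A(Y) = -7 - 3*Y (A(Y) = -3*Y - 1*7 = -3*Y - 7 = -7 - 3*Y)
1/(A(65)/((-32*(-7)))) = 1/((-7 - 3*65)/((-32*(-7)))) = 1/((-7 - 195)/224) = 1/(-202*1/224) = 1/(-101/112) = -112/101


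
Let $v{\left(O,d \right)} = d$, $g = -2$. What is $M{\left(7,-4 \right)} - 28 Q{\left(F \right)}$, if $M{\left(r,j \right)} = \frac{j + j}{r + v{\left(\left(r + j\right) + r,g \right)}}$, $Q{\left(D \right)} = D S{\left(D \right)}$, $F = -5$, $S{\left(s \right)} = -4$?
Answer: $- \frac{2808}{5} \approx -561.6$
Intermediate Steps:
$Q{\left(D \right)} = - 4 D$ ($Q{\left(D \right)} = D \left(-4\right) = - 4 D$)
$M{\left(r,j \right)} = \frac{2 j}{-2 + r}$ ($M{\left(r,j \right)} = \frac{j + j}{r - 2} = \frac{2 j}{-2 + r}$)
$M{\left(7,-4 \right)} - 28 Q{\left(F \right)} = 2 \left(-4\right) \frac{1}{-2 + 7} - 28 \left(\left(-4\right) \left(-5\right)\right) = 2 \left(-4\right) \frac{1}{5} - 560 = - \frac{8}{5} - 560 = - \frac{2808}{5}$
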